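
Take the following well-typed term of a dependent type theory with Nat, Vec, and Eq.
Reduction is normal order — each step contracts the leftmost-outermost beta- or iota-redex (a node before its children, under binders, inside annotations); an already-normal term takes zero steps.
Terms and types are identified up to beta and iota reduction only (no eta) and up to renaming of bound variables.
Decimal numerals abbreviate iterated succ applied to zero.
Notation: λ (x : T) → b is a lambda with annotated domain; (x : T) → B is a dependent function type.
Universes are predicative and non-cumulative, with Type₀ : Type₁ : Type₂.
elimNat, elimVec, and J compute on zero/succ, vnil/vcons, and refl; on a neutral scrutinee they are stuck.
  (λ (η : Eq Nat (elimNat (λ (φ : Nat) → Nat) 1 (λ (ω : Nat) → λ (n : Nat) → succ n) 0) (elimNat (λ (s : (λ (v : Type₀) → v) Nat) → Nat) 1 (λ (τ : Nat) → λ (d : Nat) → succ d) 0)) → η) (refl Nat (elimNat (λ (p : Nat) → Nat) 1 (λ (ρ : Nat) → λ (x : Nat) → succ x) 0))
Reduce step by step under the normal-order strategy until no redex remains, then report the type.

reduction (normal order):
  (λ (η : Eq Nat (elimNat (λ (φ : Nat) → Nat) 1 (λ (ω : Nat) → λ (n : Nat) → succ n) 0) (elimNat (λ (s : (λ (v : Type₀) → v) Nat) → Nat) 1 (λ (τ : Nat) → λ (d : Nat) → succ d) 0)) → η) (refl Nat (elimNat (λ (p : Nat) → Nat) 1 (λ (ρ : Nat) → λ (x : Nat) → succ x) 0))
  ~> refl Nat (elimNat (λ (η : Nat) → Nat) 1 (λ (φ : Nat) → λ (ω : Nat) → succ ω) 0)
  ~> refl Nat 1
type:
  Eq Nat 1 1


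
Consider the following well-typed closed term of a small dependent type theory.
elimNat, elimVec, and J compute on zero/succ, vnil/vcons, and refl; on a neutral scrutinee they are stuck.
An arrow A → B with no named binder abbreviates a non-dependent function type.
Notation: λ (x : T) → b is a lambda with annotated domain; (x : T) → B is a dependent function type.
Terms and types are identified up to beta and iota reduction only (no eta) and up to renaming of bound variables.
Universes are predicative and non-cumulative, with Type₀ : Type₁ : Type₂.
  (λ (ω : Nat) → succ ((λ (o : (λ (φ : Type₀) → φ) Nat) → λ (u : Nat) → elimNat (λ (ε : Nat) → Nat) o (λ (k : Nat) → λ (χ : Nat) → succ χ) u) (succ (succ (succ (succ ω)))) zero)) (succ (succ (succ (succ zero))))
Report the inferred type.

inferred type:
  Nat


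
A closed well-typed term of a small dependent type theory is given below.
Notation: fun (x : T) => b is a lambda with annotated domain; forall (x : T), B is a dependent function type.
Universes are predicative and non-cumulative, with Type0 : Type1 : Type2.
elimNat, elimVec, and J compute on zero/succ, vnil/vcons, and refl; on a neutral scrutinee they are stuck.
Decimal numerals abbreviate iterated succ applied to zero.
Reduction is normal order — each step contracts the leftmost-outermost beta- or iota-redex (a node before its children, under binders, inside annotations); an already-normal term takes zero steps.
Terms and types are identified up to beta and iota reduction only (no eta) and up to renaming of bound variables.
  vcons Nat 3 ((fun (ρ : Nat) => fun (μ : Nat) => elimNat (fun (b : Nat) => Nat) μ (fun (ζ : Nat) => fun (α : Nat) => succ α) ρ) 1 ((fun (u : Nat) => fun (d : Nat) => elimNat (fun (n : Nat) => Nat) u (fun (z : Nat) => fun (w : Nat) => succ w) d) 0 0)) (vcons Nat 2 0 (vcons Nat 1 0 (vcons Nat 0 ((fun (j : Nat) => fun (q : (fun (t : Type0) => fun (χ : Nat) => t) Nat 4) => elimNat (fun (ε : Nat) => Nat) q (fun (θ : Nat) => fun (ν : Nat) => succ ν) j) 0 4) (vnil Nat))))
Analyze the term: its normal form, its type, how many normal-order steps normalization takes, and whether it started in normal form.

resulting normal form:
  vcons Nat 3 1 (vcons Nat 2 0 (vcons Nat 1 0 (vcons Nat 0 4 (vnil Nat))))
type:
  Vec Nat 4
normal-order step count: 12
already normal: no
first contracted redex: a beta-redex


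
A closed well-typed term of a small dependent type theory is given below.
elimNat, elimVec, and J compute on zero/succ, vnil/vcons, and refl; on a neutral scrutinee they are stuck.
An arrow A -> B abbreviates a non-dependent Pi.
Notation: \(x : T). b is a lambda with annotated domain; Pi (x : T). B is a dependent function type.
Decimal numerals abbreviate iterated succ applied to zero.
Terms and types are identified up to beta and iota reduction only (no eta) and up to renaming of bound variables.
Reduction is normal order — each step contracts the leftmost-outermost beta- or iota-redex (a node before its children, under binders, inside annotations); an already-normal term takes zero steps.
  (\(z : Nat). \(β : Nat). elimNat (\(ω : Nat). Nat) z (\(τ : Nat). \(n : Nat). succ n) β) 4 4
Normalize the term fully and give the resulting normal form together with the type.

resulting normal form:
  8
type:
  Nat
observation: contracting a beta-redex first, the term normalizes in 15 steps.


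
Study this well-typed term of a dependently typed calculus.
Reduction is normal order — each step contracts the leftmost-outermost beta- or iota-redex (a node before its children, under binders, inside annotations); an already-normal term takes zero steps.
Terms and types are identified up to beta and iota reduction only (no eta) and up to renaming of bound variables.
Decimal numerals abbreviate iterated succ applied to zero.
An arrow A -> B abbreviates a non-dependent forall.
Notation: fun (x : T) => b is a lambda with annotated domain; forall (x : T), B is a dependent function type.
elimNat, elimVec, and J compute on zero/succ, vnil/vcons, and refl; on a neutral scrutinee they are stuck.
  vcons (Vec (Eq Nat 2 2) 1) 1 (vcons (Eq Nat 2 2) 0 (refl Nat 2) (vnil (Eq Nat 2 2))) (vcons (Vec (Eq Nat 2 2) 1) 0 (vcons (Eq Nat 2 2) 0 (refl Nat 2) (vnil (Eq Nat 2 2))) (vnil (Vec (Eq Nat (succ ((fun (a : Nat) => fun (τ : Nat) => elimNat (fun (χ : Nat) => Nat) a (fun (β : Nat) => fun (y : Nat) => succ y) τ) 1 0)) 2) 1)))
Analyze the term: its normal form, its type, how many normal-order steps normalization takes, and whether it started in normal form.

resulting normal form:
  vcons (Vec (Eq Nat 2 2) 1) 1 (vcons (Eq Nat 2 2) 0 (refl Nat 2) (vnil (Eq Nat 2 2))) (vcons (Vec (Eq Nat 2 2) 1) 0 (vcons (Eq Nat 2 2) 0 (refl Nat 2) (vnil (Eq Nat 2 2))) (vnil (Vec (Eq Nat 2 2) 1)))
the term's type:
  Vec (Vec (Eq Nat 2 2) 1) 2
reduction steps (normal order): 3
already normal: no
first contracted redex: a beta-redex


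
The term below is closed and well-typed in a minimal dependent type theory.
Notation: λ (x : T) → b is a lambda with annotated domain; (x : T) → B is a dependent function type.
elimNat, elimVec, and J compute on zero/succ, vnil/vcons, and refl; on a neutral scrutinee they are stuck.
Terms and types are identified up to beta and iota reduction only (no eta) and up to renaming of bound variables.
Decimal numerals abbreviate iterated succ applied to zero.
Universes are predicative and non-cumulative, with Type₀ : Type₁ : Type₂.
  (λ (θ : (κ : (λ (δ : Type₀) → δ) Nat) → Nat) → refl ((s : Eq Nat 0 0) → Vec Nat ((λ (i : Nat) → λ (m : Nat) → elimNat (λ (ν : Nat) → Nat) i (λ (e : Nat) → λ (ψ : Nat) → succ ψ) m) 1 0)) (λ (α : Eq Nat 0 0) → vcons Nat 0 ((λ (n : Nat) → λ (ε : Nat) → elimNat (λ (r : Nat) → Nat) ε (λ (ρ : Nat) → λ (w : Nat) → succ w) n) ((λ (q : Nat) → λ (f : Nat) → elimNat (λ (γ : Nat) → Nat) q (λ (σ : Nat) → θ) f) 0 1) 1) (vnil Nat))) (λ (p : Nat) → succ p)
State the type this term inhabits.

inferred type:
  Eq ((θ : Eq Nat 0 0) → Vec Nat 1) (λ (κ : Eq Nat 0 0) → vcons Nat 0 2 (vnil Nat)) (λ (δ : Eq Nat 0 0) → vcons Nat 0 2 (vnil Nat))


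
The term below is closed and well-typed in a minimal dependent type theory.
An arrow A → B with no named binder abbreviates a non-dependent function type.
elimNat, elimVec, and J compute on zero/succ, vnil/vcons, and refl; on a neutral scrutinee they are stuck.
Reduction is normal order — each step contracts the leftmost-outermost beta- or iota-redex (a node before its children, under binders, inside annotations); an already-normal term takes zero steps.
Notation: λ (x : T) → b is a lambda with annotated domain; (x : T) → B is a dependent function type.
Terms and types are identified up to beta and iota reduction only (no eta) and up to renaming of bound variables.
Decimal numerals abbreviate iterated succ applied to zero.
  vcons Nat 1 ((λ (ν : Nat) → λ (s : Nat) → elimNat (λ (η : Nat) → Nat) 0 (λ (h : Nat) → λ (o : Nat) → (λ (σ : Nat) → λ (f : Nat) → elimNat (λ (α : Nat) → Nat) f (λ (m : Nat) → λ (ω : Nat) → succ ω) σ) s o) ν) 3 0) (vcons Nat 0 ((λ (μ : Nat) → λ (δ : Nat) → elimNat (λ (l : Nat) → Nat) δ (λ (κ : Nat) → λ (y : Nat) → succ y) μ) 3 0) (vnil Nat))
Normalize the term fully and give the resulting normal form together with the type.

reduced normal form:
  vcons Nat 1 0 (vcons Nat 0 3 (vnil Nat))
type:
  Vec Nat 2
observation: contracting a beta-redex first, the term normalizes in 33 steps.


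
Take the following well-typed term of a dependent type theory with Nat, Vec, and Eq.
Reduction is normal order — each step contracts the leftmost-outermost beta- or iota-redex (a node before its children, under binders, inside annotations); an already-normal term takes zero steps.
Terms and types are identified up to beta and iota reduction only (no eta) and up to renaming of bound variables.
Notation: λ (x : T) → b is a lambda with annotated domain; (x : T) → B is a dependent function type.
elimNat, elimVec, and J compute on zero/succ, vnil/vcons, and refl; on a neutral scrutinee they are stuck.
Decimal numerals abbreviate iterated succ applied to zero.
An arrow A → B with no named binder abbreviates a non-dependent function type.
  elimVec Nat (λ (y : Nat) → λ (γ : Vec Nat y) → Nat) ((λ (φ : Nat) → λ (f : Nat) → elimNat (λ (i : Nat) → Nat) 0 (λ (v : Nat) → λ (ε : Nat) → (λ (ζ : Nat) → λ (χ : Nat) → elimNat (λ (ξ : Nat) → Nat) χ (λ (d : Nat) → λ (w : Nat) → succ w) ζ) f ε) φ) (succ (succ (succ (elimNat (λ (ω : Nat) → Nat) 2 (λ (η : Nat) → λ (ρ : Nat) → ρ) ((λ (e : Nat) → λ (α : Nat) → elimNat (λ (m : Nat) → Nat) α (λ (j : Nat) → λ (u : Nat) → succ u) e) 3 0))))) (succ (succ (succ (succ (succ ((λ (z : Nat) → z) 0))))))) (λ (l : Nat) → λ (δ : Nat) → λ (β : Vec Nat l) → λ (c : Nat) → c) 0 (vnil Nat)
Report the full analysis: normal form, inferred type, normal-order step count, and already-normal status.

resulting normal form:
  25
inferred type:
  Nat
reduction steps (normal order): 117
already normal: no
first contracted redex: an elimVec iota-redex


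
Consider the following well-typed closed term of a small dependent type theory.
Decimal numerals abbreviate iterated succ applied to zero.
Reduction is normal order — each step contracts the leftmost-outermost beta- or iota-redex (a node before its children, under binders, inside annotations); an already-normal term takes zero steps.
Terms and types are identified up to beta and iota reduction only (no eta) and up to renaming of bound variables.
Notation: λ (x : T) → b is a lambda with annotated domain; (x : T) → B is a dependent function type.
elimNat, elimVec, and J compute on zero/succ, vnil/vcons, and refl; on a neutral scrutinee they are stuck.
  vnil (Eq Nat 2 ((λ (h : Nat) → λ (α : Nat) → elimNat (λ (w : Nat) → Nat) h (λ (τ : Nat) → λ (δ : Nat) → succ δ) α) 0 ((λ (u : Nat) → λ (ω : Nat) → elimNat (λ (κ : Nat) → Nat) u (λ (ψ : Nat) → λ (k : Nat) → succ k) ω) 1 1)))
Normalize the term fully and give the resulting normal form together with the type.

reduced normal form:
  vnil (Eq Nat 2 2)
inferred type:
  Vec (Eq Nat 2 2) 0
observation: contracting a beta-redex first, the term normalizes in 15 steps.


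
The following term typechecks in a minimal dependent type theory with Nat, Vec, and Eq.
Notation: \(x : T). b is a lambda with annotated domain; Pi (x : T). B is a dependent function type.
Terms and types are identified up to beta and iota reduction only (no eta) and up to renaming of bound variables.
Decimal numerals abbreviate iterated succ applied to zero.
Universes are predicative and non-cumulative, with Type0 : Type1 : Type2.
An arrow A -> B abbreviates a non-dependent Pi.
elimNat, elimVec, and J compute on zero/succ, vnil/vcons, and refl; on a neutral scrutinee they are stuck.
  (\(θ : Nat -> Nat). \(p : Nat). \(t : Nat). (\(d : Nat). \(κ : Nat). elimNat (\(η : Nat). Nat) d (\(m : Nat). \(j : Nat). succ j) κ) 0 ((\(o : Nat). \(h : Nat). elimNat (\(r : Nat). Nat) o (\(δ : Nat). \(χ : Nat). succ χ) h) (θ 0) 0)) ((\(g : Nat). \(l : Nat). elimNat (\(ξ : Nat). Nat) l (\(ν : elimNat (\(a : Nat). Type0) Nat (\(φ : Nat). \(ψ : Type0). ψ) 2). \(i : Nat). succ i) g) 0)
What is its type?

inferred type:
  Nat -> Nat -> Nat


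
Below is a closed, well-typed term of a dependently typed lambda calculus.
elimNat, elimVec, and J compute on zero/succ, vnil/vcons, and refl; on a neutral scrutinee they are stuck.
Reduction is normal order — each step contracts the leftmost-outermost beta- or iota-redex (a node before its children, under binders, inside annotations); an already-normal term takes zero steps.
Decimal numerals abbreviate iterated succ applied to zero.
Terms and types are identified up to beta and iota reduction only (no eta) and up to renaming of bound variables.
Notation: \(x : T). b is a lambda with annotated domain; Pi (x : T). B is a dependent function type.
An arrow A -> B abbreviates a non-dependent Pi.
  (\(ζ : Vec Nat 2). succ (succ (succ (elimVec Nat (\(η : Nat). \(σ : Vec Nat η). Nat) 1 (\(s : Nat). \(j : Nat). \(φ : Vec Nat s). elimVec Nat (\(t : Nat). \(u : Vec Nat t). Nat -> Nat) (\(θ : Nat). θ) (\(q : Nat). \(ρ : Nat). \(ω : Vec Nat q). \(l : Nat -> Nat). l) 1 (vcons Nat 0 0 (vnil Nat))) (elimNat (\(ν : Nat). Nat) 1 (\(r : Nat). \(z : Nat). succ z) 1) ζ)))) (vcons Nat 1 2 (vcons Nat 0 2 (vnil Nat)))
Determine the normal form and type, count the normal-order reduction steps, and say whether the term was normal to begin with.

normal form:
  4
type:
  Nat
steps to reach normal form (normal order): 24
already normal: no
first redex: a beta-redex


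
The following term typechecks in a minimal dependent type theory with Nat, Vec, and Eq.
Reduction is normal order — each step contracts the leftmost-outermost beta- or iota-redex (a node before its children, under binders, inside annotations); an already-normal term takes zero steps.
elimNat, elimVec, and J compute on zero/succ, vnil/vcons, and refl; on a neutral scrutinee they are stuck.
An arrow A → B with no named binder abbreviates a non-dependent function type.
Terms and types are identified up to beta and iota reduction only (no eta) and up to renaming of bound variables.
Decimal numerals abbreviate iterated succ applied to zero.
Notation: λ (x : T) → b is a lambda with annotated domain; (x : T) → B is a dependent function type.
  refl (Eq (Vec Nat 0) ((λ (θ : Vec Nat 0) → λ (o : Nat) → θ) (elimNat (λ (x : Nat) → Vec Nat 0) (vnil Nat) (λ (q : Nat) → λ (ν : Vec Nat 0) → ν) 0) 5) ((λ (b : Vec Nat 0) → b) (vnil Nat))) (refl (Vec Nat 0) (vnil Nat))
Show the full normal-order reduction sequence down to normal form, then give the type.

reduction (normal order):
  refl (Eq (Vec Nat 0) ((λ (θ : Vec Nat 0) → λ (o : Nat) → θ) (elimNat (λ (x : Nat) → Vec Nat 0) (vnil Nat) (λ (q : Nat) → λ (ν : Vec Nat 0) → ν) 0) 5) ((λ (b : Vec Nat 0) → b) (vnil Nat))) (refl (Vec Nat 0) (vnil Nat))
  ~> refl (Eq (Vec Nat 0) ((λ (θ : Nat) → elimNat (λ (o : Nat) → Vec Nat 0) (vnil Nat) (λ (x : Nat) → λ (q : Vec Nat 0) → q) 0) 5) ((λ (ν : Vec Nat 0) → ν) (vnil Nat))) (refl (Vec Nat 0) (vnil Nat))
  ~> refl (Eq (Vec Nat 0) (elimNat (λ (θ : Nat) → Vec Nat 0) (vnil Nat) (λ (o : Nat) → λ (x : Vec Nat 0) → x) 0) ((λ (q : Vec Nat 0) → q) (vnil Nat))) (refl (Vec Nat 0) (vnil Nat))
  ~> refl (Eq (Vec Nat 0) (vnil Nat) ((λ (θ : Vec Nat 0) → θ) (vnil Nat))) (refl (Vec Nat 0) (vnil Nat))
  ~> refl (Eq (Vec Nat 0) (vnil Nat) (vnil Nat)) (refl (Vec Nat 0) (vnil Nat))
inferred type:
  Eq (Eq (Vec Nat 0) (vnil Nat) (vnil Nat)) (refl (Vec Nat 0) (vnil Nat)) (refl (Vec Nat 0) (vnil Nat))


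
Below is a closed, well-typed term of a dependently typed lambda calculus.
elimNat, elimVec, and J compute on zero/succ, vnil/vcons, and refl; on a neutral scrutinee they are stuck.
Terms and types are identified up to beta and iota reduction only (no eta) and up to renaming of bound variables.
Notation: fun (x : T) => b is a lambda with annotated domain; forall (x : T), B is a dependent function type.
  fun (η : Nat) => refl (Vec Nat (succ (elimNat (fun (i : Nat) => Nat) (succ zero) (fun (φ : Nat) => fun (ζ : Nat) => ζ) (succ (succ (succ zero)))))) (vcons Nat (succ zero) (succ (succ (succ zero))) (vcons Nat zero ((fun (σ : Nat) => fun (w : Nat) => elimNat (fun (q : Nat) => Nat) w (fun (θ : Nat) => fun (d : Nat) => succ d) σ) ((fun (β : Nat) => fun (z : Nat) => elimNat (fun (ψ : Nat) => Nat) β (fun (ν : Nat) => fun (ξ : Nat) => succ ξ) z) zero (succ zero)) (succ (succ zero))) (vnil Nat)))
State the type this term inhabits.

inferred type:
  forall (η : Nat), Eq (Vec Nat (succ (succ zero))) (vcons Nat (succ zero) (succ (succ (succ zero))) (vcons Nat zero (succ (succ (succ zero))) (vnil Nat))) (vcons Nat (succ zero) (succ (succ (succ zero))) (vcons Nat zero (succ (succ (succ zero))) (vnil Nat)))


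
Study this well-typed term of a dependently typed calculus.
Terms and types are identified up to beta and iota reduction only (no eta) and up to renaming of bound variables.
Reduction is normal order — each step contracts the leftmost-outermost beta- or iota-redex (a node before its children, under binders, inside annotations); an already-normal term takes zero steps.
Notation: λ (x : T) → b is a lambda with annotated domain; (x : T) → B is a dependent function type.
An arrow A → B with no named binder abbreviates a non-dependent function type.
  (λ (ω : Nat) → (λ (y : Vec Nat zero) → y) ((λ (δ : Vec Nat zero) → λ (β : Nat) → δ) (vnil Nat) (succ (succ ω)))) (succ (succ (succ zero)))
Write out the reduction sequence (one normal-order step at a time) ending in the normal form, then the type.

reduction (normal order):
  (λ (ω : Nat) → (λ (y : Vec Nat zero) → y) ((λ (δ : Vec Nat zero) → λ (β : Nat) → δ) (vnil Nat) (succ (succ ω)))) (succ (succ (succ zero)))
  ~> (λ (ω : Vec Nat zero) → ω) ((λ (y : Vec Nat zero) → λ (δ : Nat) → y) (vnil Nat) (succ (succ (succ (succ (succ zero))))))
  ~> (λ (ω : Vec Nat zero) → λ (y : Nat) → ω) (vnil Nat) (succ (succ (succ (succ (succ zero)))))
  ~> (λ (ω : Nat) → vnil Nat) (succ (succ (succ (succ (succ zero)))))
  ~> vnil Nat
inferred type:
  Vec Nat zero


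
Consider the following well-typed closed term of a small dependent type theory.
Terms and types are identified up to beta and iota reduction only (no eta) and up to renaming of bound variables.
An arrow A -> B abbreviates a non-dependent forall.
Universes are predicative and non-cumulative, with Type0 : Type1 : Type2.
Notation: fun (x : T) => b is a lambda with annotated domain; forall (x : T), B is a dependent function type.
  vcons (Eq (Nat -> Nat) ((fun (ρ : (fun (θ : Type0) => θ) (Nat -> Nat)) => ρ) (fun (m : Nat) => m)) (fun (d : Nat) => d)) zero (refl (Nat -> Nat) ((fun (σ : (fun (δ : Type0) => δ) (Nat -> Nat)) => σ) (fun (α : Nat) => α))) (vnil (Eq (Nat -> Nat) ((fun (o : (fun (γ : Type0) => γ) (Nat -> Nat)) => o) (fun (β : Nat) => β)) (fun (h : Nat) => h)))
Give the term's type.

type:
  Vec (Eq (Nat -> Nat) (fun (ρ : Nat) => ρ) (fun (θ : Nat) => θ)) (succ zero)


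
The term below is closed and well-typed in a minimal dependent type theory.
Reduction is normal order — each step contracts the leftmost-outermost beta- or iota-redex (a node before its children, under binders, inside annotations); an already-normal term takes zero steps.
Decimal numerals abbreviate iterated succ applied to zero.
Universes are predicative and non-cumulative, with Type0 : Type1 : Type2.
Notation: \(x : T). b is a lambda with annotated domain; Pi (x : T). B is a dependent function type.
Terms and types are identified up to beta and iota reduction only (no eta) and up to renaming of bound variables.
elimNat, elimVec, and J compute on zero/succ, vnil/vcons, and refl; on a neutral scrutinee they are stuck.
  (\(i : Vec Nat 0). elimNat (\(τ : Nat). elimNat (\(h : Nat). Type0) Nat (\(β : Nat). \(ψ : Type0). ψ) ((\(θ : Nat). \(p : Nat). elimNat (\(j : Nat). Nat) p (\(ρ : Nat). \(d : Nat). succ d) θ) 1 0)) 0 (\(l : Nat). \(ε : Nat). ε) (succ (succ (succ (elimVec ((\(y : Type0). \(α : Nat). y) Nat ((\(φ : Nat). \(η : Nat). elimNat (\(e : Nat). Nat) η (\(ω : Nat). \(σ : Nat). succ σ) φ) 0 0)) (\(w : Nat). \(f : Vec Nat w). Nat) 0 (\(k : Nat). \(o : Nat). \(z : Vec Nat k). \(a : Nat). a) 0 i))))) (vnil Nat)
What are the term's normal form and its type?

normal form:
  0
type:
  Nat
observation: the first redex contracted is a beta-redex; the normal form is reached in 22 normal-order steps.


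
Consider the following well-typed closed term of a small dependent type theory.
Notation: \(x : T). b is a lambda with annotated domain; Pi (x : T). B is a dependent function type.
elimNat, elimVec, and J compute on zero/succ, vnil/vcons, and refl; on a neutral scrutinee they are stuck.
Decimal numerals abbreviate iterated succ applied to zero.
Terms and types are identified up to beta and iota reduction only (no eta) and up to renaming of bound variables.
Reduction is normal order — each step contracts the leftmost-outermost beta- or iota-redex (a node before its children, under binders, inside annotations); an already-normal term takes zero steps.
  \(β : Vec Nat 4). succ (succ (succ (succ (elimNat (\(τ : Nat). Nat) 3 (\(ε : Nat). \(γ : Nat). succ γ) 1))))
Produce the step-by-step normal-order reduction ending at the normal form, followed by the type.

normal-order reduction sequence:
  \(β : Vec Nat 4). succ (succ (succ (succ (elimNat (\(τ : Nat). Nat) 3 (\(ε : Nat). \(γ : Nat). succ γ) 1))))
  ~> \(β : Vec Nat 4). succ (succ (succ (succ ((\(τ : Nat). \(ε : Nat). succ ε) 0 (elimNat (\(γ : Nat). Nat) 3 (\(w : Nat). \(φ : Nat). succ φ) 0)))))
  ~> \(β : Vec Nat 4). succ (succ (succ (succ ((\(τ : Nat). succ τ) (elimNat (\(ε : Nat). Nat) 3 (\(γ : Nat). \(w : Nat). succ w) 0)))))
  ~> \(β : Vec Nat 4). succ (succ (succ (succ (succ (elimNat (\(τ : Nat). Nat) 3 (\(ε : Nat). \(γ : Nat). succ γ) 0)))))
  ~> \(β : Vec Nat 4). 8
the term's type:
  Pi (β : Vec Nat 4). Nat


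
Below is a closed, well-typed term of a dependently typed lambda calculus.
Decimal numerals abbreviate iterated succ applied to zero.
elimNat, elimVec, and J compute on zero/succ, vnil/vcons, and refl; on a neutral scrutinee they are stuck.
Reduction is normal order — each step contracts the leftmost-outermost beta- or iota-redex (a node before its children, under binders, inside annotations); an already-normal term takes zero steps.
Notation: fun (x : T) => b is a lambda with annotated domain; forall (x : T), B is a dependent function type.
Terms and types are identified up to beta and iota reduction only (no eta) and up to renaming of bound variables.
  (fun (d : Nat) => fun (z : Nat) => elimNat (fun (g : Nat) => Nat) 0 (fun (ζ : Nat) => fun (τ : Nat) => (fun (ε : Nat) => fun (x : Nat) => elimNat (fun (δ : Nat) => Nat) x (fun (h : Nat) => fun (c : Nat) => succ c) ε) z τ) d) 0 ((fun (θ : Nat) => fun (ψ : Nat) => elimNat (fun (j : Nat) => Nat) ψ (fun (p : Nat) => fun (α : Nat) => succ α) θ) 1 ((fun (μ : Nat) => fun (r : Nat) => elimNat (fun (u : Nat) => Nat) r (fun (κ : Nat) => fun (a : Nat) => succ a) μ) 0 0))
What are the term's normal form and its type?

normal form:
  0
the term's type:
  Nat


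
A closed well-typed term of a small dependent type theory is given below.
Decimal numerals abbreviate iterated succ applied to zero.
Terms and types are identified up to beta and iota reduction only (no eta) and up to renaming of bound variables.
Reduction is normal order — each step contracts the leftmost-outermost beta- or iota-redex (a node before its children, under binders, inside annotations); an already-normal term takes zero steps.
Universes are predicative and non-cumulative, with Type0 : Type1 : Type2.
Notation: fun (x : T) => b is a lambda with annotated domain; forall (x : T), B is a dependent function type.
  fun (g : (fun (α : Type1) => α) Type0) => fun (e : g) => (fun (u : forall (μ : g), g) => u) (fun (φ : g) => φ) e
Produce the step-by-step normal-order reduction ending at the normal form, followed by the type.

normal-order reduction:
  fun (g : (fun (α : Type1) => α) Type0) => fun (e : g) => (fun (u : forall (μ : g), g) => u) (fun (φ : g) => φ) e
  ~> fun (g : Type0) => fun (α : g) => (fun (e : forall (u : g), g) => e) (fun (μ : g) => μ) α
  ~> fun (g : Type0) => fun (α : g) => (fun (e : g) => e) α
  ~> fun (g : Type0) => fun (α : g) => α
type:
  forall (g : Type0), forall (α : g), g


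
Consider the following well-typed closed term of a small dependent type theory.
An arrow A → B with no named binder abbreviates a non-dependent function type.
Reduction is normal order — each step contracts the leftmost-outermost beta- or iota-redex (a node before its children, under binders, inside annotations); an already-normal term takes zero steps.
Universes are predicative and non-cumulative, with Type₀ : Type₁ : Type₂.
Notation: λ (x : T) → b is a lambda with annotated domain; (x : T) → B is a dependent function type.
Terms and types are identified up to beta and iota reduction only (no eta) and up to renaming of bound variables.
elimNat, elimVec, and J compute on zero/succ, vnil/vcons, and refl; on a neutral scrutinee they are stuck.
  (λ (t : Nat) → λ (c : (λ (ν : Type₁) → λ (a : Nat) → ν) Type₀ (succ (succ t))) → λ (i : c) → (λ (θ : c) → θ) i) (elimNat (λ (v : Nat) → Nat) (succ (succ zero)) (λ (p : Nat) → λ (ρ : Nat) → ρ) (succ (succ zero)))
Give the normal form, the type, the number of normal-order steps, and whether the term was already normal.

resulting normal form:
  λ (t : Type₀) → λ (c : t) → c
inferred type:
  (t : Type₀) → t → t
steps to reach normal form (normal order): 4
already normal: no
first redex: a beta-redex


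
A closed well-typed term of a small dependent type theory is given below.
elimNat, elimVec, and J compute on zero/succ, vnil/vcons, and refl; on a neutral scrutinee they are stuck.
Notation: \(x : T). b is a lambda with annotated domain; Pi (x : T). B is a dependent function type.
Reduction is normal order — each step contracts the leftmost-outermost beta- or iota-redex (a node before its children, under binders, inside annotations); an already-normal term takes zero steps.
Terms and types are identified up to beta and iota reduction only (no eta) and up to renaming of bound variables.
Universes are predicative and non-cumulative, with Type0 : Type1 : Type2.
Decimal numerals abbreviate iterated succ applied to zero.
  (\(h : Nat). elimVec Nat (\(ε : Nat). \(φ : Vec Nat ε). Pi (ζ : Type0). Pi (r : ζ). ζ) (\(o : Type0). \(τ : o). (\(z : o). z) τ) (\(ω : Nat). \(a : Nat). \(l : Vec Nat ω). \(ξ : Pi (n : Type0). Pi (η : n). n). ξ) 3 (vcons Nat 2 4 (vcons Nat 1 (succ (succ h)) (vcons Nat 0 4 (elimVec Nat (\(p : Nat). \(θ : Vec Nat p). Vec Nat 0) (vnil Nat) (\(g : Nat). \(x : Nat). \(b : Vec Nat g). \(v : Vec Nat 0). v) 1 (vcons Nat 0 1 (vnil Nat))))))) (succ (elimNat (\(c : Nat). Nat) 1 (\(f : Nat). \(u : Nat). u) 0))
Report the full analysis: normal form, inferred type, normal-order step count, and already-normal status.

resulting normal form:
  \(h : Type0). \(ε : h). ε
the term's type:
  Pi (h : Type0). Pi (ε : h). h
reduction steps (normal order): 24
term was already normal: no
first contracted redex: a beta-redex


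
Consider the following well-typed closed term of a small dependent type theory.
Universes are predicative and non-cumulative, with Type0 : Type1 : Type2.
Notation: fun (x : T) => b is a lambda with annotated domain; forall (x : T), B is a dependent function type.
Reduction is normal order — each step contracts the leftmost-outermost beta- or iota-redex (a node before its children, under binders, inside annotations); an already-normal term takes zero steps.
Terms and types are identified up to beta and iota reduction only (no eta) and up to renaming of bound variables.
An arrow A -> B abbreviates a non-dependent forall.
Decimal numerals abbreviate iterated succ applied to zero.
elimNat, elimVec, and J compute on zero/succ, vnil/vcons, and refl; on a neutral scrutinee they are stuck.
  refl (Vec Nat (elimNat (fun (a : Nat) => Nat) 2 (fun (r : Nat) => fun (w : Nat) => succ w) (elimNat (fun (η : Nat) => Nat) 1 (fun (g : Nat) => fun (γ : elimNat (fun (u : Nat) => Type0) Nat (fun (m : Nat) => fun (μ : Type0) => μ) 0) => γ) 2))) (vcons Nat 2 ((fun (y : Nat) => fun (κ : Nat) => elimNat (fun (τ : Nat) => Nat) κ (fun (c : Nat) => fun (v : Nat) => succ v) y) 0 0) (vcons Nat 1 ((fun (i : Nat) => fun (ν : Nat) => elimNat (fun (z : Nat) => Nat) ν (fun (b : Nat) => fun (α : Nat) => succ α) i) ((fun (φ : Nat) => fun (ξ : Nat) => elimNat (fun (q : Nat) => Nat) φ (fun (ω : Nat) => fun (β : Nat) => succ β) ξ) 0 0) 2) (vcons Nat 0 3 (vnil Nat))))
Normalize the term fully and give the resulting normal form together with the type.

resulting normal form:
  refl (Vec Nat 3) (vcons Nat 2 0 (vcons Nat 1 2 (vcons Nat 0 3 (vnil Nat))))
the term's type:
  Eq (Vec Nat 3) (vcons Nat 2 0 (vcons Nat 1 2 (vcons Nat 0 3 (vnil Nat)))) (vcons Nat 2 0 (vcons Nat 1 2 (vcons Nat 0 3 (vnil Nat))))
observation: 20 normal-order steps normalize the term, beginning with an elimNat iota-redex.


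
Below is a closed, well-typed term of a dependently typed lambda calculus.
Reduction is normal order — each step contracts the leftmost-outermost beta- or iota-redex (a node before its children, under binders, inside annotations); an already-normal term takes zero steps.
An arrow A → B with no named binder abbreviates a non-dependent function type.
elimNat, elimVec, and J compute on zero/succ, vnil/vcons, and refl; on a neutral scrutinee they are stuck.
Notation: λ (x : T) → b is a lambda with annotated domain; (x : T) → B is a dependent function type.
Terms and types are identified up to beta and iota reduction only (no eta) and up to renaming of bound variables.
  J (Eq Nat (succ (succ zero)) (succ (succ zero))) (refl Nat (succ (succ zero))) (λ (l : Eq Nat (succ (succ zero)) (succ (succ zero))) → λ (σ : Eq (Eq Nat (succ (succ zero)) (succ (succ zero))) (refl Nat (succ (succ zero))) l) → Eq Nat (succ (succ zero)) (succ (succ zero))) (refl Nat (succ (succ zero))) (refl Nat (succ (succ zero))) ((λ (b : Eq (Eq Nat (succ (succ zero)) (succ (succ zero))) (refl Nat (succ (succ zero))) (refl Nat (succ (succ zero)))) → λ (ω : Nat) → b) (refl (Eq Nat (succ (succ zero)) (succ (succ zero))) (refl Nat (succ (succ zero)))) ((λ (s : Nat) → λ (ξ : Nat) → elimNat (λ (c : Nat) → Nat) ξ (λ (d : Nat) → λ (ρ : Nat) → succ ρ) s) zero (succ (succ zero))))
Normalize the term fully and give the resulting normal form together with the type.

resulting normal form:
  refl Nat (succ (succ zero))
the term's type:
  Eq Nat (succ (succ zero)) (succ (succ zero))


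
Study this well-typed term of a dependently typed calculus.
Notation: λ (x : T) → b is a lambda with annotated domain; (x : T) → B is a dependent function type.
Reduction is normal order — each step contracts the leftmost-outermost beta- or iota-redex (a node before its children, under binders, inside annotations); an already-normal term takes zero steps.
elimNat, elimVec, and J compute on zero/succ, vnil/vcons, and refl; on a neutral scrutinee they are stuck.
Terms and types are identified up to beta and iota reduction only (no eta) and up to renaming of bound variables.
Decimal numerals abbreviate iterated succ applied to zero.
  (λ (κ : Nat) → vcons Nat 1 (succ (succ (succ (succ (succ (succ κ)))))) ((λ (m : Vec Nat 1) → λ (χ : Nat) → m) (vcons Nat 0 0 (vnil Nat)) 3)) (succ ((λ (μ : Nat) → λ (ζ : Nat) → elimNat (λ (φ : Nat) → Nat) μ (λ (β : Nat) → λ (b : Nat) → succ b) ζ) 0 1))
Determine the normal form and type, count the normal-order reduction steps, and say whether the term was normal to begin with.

resulting normal form:
  vcons Nat 1 8 (vcons Nat 0 0 (vnil Nat))
inferred type:
  Vec Nat 2
reduction steps (normal order): 9
term was already normal: no
first redex: a beta-redex


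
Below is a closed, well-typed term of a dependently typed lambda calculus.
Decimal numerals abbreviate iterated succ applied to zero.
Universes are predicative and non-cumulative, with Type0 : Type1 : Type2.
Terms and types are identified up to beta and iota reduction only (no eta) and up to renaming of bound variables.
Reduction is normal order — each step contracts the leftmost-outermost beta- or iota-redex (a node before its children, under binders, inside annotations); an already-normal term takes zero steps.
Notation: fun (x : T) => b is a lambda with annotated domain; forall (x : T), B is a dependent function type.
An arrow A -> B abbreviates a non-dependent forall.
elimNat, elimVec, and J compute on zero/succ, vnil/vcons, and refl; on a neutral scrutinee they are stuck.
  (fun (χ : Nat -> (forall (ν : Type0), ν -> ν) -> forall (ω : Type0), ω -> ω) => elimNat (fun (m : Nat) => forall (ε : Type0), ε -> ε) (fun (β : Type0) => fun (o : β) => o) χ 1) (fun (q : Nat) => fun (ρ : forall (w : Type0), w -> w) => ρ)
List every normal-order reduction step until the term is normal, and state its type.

normal-order reduction:
  (fun (χ : Nat -> (forall (ν : Type0), ν -> ν) -> forall (ω : Type0), ω -> ω) => elimNat (fun (m : Nat) => forall (ε : Type0), ε -> ε) (fun (β : Type0) => fun (o : β) => o) χ 1) (fun (q : Nat) => fun (ρ : forall (w : Type0), w -> w) => ρ)
  ~> elimNat (fun (χ : Nat) => forall (ν : Type0), ν -> ν) (fun (ω : Type0) => fun (m : ω) => m) (fun (ε : Nat) => fun (β : forall (o : Type0), o -> o) => β) 1
  ~> (fun (χ : Nat) => fun (ν : forall (ω : Type0), ω -> ω) => ν) 0 (elimNat (fun (m : Nat) => forall (ε : Type0), ε -> ε) (fun (β : Type0) => fun (o : β) => o) (fun (q : Nat) => fun (ρ : forall (w : Type0), w -> w) => ρ) 0)
  ~> (fun (χ : forall (ν : Type0), ν -> ν) => χ) (elimNat (fun (ω : Nat) => forall (m : Type0), m -> m) (fun (ε : Type0) => fun (β : ε) => β) (fun (o : Nat) => fun (q : forall (ρ : Type0), ρ -> ρ) => q) 0)
  ~> elimNat (fun (χ : Nat) => forall (ν : Type0), ν -> ν) (fun (ω : Type0) => fun (m : ω) => m) (fun (ε : Nat) => fun (β : forall (o : Type0), o -> o) => β) 0
  ~> fun (χ : Type0) => fun (ν : χ) => ν
type:
  forall (χ : Type0), χ -> χ


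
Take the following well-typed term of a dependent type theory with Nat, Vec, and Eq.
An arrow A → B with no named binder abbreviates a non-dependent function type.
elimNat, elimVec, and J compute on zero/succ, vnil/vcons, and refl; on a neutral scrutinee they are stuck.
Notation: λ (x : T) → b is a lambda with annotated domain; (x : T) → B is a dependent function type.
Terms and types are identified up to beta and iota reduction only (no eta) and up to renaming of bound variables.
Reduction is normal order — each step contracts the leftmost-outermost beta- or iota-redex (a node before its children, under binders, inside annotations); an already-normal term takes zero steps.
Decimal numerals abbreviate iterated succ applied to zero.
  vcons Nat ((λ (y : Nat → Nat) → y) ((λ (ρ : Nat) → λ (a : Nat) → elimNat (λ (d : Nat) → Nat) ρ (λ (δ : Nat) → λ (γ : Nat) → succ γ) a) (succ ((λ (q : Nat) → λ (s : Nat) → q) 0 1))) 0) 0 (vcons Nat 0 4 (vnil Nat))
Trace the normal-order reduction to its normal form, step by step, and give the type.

normal-order reduction:
  vcons Nat ((λ (y : Nat → Nat) → y) ((λ (ρ : Nat) → λ (a : Nat) → elimNat (λ (d : Nat) → Nat) ρ (λ (δ : Nat) → λ (γ : Nat) → succ γ) a) (succ ((λ (q : Nat) → λ (s : Nat) → q) 0 1))) 0) 0 (vcons Nat 0 4 (vnil Nat))
  ~> vcons Nat ((λ (y : Nat) → λ (ρ : Nat) → elimNat (λ (a : Nat) → Nat) y (λ (d : Nat) → λ (δ : Nat) → succ δ) ρ) (succ ((λ (γ : Nat) → λ (q : Nat) → γ) 0 1)) 0) 0 (vcons Nat 0 4 (vnil Nat))
  ~> vcons Nat ((λ (y : Nat) → elimNat (λ (ρ : Nat) → Nat) (succ ((λ (a : Nat) → λ (d : Nat) → a) 0 1)) (λ (δ : Nat) → λ (γ : Nat) → succ γ) y) 0) 0 (vcons Nat 0 4 (vnil Nat))
  ~> vcons Nat (elimNat (λ (y : Nat) → Nat) (succ ((λ (ρ : Nat) → λ (a : Nat) → ρ) 0 1)) (λ (d : Nat) → λ (δ : Nat) → succ δ) 0) 0 (vcons Nat 0 4 (vnil Nat))
  ~> vcons Nat (succ ((λ (y : Nat) → λ (ρ : Nat) → y) 0 1)) 0 (vcons Nat 0 4 (vnil Nat))
  ~> vcons Nat (succ ((λ (y : Nat) → 0) 1)) 0 (vcons Nat 0 4 (vnil Nat))
  ~> vcons Nat 1 0 (vcons Nat 0 4 (vnil Nat))
type:
  Vec Nat 2


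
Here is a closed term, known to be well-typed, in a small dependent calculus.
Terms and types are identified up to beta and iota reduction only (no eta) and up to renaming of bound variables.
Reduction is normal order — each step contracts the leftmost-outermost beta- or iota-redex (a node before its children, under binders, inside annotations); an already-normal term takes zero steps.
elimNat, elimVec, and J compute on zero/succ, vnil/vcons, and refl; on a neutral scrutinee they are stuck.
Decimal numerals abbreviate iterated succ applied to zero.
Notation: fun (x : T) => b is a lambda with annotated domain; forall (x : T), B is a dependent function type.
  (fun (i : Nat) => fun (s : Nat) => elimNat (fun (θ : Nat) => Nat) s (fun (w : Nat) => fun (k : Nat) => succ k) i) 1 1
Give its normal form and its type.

reduced normal form:
  2
the term's type:
  Nat
observation: reduction starts at a beta-redex, and 6 normal-order steps reach the normal form.


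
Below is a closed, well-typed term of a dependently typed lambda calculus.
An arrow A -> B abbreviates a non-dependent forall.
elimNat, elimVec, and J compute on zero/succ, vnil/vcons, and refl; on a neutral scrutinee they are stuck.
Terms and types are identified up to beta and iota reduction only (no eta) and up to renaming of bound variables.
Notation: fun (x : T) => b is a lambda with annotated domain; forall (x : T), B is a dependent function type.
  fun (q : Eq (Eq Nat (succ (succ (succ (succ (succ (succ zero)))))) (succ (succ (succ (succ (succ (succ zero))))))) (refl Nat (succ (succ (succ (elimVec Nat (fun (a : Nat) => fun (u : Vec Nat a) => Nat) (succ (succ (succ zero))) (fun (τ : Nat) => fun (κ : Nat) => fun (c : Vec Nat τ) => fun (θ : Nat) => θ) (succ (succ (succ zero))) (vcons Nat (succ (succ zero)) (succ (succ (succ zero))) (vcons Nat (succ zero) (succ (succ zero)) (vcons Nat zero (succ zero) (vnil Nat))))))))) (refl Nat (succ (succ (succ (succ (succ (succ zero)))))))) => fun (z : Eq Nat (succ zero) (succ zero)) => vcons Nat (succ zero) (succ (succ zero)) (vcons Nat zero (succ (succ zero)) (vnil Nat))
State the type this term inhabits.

type:
  Eq (Eq Nat (succ (succ (succ (succ (succ (succ zero)))))) (succ (succ (succ (succ (succ (succ zero))))))) (refl Nat (succ (succ (succ (succ (succ (succ zero))))))) (refl Nat (succ (succ (succ (succ (succ (succ zero))))))) -> Eq Nat (succ zero) (succ zero) -> Vec Nat (succ (succ zero))


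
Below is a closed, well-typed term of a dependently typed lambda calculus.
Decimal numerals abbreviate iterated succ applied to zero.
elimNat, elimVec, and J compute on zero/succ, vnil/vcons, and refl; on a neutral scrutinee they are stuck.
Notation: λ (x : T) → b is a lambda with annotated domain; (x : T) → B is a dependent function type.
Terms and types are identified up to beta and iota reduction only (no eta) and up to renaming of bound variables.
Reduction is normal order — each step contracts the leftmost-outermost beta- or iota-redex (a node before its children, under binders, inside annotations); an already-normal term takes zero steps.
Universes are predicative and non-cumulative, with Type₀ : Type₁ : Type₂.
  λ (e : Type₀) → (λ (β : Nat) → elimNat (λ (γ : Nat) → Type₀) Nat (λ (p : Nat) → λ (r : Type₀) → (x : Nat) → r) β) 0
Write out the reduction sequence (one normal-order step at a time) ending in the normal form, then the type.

normal-order reduction sequence:
  λ (e : Type₀) → (λ (β : Nat) → elimNat (λ (γ : Nat) → Type₀) Nat (λ (p : Nat) → λ (r : Type₀) → (x : Nat) → r) β) 0
  ~> λ (e : Type₀) → elimNat (λ (β : Nat) → Type₀) Nat (λ (γ : Nat) → λ (p : Type₀) → (r : Nat) → p) 0
  ~> λ (e : Type₀) → Nat
the term's type:
  (e : Type₀) → Type₀
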